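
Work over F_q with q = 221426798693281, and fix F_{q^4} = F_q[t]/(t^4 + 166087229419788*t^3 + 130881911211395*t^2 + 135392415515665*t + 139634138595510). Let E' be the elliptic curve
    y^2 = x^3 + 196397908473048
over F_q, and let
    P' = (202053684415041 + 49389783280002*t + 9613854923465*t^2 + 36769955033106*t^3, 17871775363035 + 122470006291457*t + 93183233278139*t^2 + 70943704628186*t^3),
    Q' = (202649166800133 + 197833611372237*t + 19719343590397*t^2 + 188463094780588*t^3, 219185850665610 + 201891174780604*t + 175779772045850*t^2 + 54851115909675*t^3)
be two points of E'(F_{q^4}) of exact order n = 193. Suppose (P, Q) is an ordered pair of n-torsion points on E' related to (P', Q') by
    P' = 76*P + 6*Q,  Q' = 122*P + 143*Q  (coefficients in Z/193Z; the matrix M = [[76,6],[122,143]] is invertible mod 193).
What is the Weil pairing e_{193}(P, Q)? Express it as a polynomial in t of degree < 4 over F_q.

26183686275519 + 55332311282073*t + 191252706465524*t^2 + 196910317096632*t^3

Alternating bilinearity on E[193] (values in mu_{193} in F_{221426798693281^4}) gives e(P',Q') = e(P,Q)^det(M).
det(M) mod 193 = 100; its inverse in (Z/193)^* is 83 (check: 100*83 mod 193 = 1).
8-bit Miller (11000001) on E'/F_{221426798693281} with a'=0, b'=196397908473048: accumulate tangent/chord ratios at Q'+S and P'+S'.
Miller gives e_{193}(P',Q') = 175982694831634 + 47991960728686*t + 212049516677954*t^2 + 74634804773161*t^3 in F_{221426798693281^4}.
Hence e(P,Q) = 26183686275519 + 55332311282073*t + 191252706465524*t^2 + 196910317096632*t^3 in F_{221426798693281^4}^*.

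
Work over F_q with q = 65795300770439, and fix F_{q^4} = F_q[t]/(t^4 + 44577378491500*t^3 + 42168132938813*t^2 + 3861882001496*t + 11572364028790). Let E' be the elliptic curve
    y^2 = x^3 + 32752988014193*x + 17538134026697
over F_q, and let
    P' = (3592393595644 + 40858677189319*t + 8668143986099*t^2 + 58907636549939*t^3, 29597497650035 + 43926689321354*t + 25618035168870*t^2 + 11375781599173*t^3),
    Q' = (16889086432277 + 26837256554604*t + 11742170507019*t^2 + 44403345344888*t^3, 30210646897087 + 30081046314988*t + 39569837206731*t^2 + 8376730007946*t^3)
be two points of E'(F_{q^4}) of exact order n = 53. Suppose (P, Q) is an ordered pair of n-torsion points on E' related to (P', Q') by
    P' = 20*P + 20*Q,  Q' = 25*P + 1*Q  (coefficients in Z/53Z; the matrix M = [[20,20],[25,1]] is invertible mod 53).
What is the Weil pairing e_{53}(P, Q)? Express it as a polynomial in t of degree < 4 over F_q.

64336542281158 + 56367624627750*t + 2329559826674*t^2 + 14678156482708*t^3

e_{53}(aP+bQ,cP+dQ) = e_{53}(P,Q)^(ad-bc); with (a,b,c,d)=(20,20,25,1) this gives the det-53 law.
det M = 20*1 - 20*25 = -480 = 50 (mod 53); 50^{-1} = 35 (mod 53).
Run Miller on y^2=x^3+32752988014193*x+17538134026697 over F_{65795300770439}: ladder 110101 (6 bits); e = f_P(D_Q)/f_Q(D_P).
Miller gives e_{53}(P',Q') = 28911259917768 + 39529622217068*t + 18472966247199*t^2 + 62465048691572*t^3 in F_{65795300770439^4}.
(28911259917768 + 39529622217068*t + 18472966247199*t^2 + 62465048691572*t^3)^{35} mod (65795300770439,f) = 64336542281158 + 56367624627750*t + 2329559826674*t^2 + 14678156482708*t^3.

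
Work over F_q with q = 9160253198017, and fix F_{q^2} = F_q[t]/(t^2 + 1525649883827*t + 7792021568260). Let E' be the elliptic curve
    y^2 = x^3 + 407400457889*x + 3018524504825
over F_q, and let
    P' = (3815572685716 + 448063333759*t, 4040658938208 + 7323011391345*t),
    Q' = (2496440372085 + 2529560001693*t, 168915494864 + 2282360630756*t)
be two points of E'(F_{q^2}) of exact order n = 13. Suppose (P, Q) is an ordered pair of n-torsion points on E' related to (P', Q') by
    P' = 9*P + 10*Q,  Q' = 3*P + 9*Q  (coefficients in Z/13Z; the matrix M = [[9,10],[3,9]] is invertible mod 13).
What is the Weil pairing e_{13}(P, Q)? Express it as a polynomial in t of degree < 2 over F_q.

Since e_{13}(P,P)=e_{13}(Q,Q)=1 and e_{13}(Q,P)=e_{13}(P,Q)^{-1}, expanding e_{13}(9*P + 10*Q,3*P + 9*Q) leaves e(P,Q)^det(M).
det M = 9*9 - 10*3 = 51 = 12 (mod 13); 12^{-1} = 12 (mod 13).
Double-and-add over 1101: 4-1 doublings, 3-1 additions; each step l_{T,T}/v_{2T} or l_{T,P'}/v at Q'+S for random S.
Miller gives e_{13}(P',Q') = 84866121277 + 4483880594044*t in F_{9160253198017^2}.
Finally e_{13}(P,Q) = 3130121894231 + 4676372603973*t.

3130121894231 + 4676372603973*t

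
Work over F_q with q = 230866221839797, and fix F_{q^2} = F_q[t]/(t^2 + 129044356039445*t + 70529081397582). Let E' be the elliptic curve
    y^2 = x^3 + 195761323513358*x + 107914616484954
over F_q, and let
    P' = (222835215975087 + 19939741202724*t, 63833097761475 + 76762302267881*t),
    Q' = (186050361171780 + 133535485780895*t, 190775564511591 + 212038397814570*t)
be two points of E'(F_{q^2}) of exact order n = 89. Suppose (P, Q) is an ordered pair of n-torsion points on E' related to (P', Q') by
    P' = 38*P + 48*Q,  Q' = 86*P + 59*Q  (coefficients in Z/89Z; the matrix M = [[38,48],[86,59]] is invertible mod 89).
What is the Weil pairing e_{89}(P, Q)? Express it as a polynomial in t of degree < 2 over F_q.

The 89-Weil pairing on E[89] over F_{230866221839797} is alternating-bilinear: e_{89}(P',Q') = e_{89}(P,Q)^det(M).
38*59 - 48*86 = -1886; reduced mod 89: det = 72, inverse 68.
Run Miller on y^2=x^3+195761323513358*x+107914616484954 over F_{230866221839797}: ladder 1011001 (7 bits); e = f_P(D_Q)/f_Q(D_P).
The quotient is 152649388328651 + 90961393558139*t.
Hence e(P,Q) = 119668455196645 + 86031641640072*t in F_{230866221839797^2}^*.

119668455196645 + 86031641640072*t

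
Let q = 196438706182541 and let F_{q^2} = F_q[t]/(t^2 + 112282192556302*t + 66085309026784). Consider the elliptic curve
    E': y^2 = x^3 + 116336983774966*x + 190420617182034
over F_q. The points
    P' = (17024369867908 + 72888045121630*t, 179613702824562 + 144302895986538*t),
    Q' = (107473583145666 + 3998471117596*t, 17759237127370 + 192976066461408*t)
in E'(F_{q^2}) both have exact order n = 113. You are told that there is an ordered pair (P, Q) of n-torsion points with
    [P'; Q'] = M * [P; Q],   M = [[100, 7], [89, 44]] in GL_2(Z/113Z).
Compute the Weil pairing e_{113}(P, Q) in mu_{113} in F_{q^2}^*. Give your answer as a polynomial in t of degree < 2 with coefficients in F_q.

The 113-Weil pairing on E[113] over F_{196438706182541} is alternating-bilinear: e_{113}(P',Q') = e_{113}(P,Q)^det(M).
det M = 100*44 - 7*89 = 3777 = 48 (mod 113); 48^{-1} = 73 (mod 113).
Double-and-add over 1110001: 7-1 doublings, 4-1 additions; each step l_{T,T}/v_{2T} or l_{T,P'}/v at Q'+S for random S.
e_{113}(P',Q') = 113463660499446 + 152345767649731*t.
e_{113}(P,Q) = (113463660499446 + 152345767649731*t)^{73} = 51962133435940 + 56478904568391*t.

51962133435940 + 56478904568391*t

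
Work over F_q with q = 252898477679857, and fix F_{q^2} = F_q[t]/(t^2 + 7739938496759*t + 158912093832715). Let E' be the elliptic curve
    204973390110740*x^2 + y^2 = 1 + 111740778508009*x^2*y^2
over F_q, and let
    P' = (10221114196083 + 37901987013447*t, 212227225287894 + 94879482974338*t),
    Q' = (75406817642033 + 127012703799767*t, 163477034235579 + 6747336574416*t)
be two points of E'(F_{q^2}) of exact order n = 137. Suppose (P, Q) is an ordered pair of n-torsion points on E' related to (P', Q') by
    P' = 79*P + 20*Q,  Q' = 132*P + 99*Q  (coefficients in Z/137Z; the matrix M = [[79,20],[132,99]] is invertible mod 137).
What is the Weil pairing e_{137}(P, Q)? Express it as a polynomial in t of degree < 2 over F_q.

e_{137} is bilinear + alternating on E[137], so e_{137}(79*P + 20*Q, 132*P + 99*Q) = e_{137}(P,Q)^(79*99-20*132).
det(M) mod 137 = 112; its inverse in (Z/137)^* is 126 (check: 112*126 mod 137 = 1).
Edwards a_E,d_E -> Montgomery A=217472106470412,B=88653475764245 -> Weierstrass 172252597259116,14893546880234 via alpha=179234933609720,beta=86532772320647.
n = 137 = (10001001)_2 (8 bits, wt 3); accumulate f_{137,P'}(Q'+S)/f_{137,P'}(S) along the 7-step ladder.
So e_{137}(P',Q') = 244592278499304 + 159488681900149*t.
e_{137}(P,Q) = (244592278499304 + 159488681900149*t)^{126} = 218246929989453 + 196874661287177*t.

218246929989453 + 196874661287177*t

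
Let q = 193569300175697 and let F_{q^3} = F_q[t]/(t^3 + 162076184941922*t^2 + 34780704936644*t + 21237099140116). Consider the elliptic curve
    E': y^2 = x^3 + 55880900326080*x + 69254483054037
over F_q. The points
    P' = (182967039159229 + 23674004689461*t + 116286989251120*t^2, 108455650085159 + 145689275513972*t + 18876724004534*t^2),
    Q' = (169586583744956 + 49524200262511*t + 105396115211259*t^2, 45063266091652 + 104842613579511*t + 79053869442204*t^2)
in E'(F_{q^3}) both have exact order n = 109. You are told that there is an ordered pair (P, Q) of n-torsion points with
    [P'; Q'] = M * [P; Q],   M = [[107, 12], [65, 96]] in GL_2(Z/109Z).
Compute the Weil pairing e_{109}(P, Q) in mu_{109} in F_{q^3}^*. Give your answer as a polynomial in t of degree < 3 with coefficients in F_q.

The 109-Weil pairing on E[109] over F_{193569300175697} is alternating-bilinear: e_{109}(P',Q') = e_{109}(P,Q)^det(M).
det(M) mod 109 = 9; its inverse in (Z/109)^* is 97 (check: 9*97 mod 109 = 1).
Build f_{109,P'} and f_{109,Q'} via the 7-bit ladder of 109=1101101_2; evaluate at shifted divisors; quotient in F_{193569300175697^3}.
Miller gives e_{109}(P',Q') = 58756073948677 + 36126796025935*t + 127059732163112*t^2 in F_{193569300175697^3}.
Finally e_{109}(P,Q) = 6219477951589 + 26975016508643*t + 129770230059236*t^2.

6219477951589 + 26975016508643*t + 129770230059236*t^2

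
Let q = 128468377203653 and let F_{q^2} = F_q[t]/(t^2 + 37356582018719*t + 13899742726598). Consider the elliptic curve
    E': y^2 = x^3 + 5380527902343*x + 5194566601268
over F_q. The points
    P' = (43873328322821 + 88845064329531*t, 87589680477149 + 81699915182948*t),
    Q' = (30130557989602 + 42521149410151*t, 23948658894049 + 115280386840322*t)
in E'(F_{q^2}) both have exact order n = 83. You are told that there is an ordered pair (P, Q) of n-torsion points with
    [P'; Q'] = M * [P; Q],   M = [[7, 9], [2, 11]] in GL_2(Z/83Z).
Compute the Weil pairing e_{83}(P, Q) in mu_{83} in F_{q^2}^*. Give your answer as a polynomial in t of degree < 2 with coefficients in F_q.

125133516888907 + 89302288396171*t

Alternating bilinearity on E[83] (values in mu_{83} in F_{128468377203653^2}) gives e(P',Q') = e(P,Q)^det(M).
So e_{83}(P,Q) = e_{83}(P',Q')^{38}, since 59*38 = 1 mod 83.
Build f_{83,P'} and f_{83,Q'} via the 7-bit ladder of 83=1010011_2; evaluate at shifted divisors; quotient in F_{128468377203653^2}.
The quotient is 8178219424963 + 99473101231897*t.
Hence e(P,Q) = 125133516888907 + 89302288396171*t in F_{128468377203653^2}^*.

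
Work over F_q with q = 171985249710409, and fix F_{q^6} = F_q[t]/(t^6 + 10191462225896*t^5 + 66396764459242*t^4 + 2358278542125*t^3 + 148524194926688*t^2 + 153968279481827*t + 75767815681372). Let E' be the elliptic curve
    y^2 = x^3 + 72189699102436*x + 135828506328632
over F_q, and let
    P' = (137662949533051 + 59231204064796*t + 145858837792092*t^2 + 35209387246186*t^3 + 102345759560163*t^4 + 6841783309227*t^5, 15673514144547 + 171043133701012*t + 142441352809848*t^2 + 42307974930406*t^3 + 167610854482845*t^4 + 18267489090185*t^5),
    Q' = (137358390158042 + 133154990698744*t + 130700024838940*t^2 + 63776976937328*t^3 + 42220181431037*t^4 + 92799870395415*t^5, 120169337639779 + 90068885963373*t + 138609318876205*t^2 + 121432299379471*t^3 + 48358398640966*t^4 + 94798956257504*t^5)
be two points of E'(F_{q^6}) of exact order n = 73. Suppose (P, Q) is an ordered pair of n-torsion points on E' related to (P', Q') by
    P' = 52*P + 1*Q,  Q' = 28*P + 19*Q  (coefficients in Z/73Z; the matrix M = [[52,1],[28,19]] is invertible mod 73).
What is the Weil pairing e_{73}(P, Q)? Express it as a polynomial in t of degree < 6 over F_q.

78540587199776 + 149913652049469*t + 126075838749684*t^2 + 107778623792932*t^3 + 22008254650442*t^4 + 2280676533993*t^5

Under M = [[52,1],[28,19]] in GL_2(Z/73), e_{73}(P',Q') = e_{73}(P,Q)^(52*19-1*28 mod 73).
So e_{73}(P,Q) = e_{73}(P',Q')^{20}, since 11*20 = 1 mod 73.
Double-and-add over 1001001: 7-1 doublings, 3-1 additions; each step l_{T,T}/v_{2T} or l_{T,P'}/v at Q'+S for random S.
The quotient is 153283440919768 + 141308691864192*t + 160095753444011*t^2 + 142037851719259*t^3 + 168528585996289*t^4 + 80516967823647*t^5.
Thus e_{73}(P,Q) = 78540587199776 + 149913652049469*t + 126075838749684*t^2 + 107778623792932*t^3 + 22008254650442*t^4 + 2280676533993*t^5.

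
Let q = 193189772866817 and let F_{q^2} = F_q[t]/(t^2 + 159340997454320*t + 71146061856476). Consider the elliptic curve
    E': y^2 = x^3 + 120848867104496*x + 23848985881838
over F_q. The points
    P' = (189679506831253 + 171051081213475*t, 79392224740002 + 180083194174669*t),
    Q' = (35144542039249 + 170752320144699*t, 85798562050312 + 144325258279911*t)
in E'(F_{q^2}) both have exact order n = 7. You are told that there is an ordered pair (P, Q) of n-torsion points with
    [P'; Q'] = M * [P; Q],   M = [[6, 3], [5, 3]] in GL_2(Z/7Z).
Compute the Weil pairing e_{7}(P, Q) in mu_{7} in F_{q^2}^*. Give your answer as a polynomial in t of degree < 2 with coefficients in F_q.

85945872143602 + 147096385377122*t

e_{7} is bilinear + alternating on E[7], so e_{7}(6*P + 3*Q, 5*P + 3*Q) = e_{7}(P,Q)^(6*3-3*5).
6*3 - 3*5 = 3; reduced mod 7: det = 3, inverse 5.
Build f_{7,P'} and f_{7,Q'} via the 3-bit ladder of 7=111_2; evaluate at shifted divisors; quotient in F_{193189772866817^2}.
f_P(D_Q)/f_Q(D_P) = 91583088522771 + 150054284827375*t.
Finally e_{7}(P,Q) = 85945872143602 + 147096385377122*t.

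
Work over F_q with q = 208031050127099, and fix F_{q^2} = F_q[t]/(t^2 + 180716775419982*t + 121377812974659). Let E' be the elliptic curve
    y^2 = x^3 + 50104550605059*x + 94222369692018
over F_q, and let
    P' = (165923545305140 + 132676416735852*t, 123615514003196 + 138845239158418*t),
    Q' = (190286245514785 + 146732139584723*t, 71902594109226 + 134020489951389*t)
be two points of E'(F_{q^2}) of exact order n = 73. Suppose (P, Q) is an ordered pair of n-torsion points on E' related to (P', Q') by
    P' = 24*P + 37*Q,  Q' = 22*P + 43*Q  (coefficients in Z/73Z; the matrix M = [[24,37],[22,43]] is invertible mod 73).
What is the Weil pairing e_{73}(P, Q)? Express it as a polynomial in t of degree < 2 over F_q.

e_{73} is bilinear + alternating on E[73], so e_{73}(24*P + 37*Q, 22*P + 43*Q) = e_{73}(P,Q)^(24*43-37*22).
det M = 24*43 - 37*22 = 218 = 72 (mod 73); 72^{-1} = 72 (mod 73).
7-bit Miller (1001001) on E'/F_{208031050127099} with a'=50104550605059, b'=94222369692018: accumulate tangent/chord ratios at Q'+S and P'+S'.
Miller gives e_{73}(P',Q') = 4283351124751 + 11638694260182*t in F_{208031050127099^2}.
e_{73}(P,Q) = (4283351124751 + 11638694260182*t)^{72} = 115894515440464 + 196392355866917*t.

115894515440464 + 196392355866917*t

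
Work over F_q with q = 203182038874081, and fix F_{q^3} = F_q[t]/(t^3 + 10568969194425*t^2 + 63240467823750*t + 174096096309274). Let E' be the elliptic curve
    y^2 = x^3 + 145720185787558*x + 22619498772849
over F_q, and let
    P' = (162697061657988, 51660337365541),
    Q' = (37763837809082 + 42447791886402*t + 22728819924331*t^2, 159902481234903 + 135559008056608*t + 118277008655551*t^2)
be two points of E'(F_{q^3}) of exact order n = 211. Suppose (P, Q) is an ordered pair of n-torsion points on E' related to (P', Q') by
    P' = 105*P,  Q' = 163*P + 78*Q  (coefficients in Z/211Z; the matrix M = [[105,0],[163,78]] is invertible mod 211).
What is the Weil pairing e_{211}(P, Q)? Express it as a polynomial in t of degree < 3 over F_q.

Since e_{211}(P,P)=e_{211}(Q,Q)=1 and e_{211}(Q,P)=e_{211}(P,Q)^{-1}, expanding e_{211}(105*P,163*P + 78*Q) leaves e(P,Q)^det(M).
105*78 - 0*163 = 8190; reduced mod 211: det = 172, inverse 119.
Double-and-add over 11010011: 8-1 doublings, 5-1 additions; each step l_{T,T}/v_{2T} or l_{T,P'}/v at Q'+S for random S.
Result: e(P',Q') = 154674307431990 + 24347282018079*t + 202998091097990*t^2.
e_{211}(P,Q) = (154674307431990 + 24347282018079*t + 202998091097990*t^2)^{119} = 54401702591616 + 178503629238581*t + 40701379960666*t^2.

54401702591616 + 178503629238581*t + 40701379960666*t^2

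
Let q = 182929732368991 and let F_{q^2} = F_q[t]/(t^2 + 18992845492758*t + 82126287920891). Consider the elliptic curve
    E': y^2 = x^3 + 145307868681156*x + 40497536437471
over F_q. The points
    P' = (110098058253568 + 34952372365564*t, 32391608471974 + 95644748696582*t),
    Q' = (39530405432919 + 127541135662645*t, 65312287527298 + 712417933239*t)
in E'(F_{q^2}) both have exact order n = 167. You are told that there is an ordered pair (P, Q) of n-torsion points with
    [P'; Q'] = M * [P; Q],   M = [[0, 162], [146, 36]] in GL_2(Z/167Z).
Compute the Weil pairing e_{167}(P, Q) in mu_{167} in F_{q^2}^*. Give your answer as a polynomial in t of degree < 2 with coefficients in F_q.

111119463686833 + 171074729469139*t

Under M = [[0,162],[146,36]] in GL_2(Z/167), e_{167}(P',Q') = e_{167}(P,Q)^(0*36-162*146 mod 167).
Hence e(P,Q) = e(P',Q')^{132} where 132 = 62^{-1} mod 167.
Build f_{167,P'} and f_{167,Q'} via the 8-bit ladder of 167=10100111_2; evaluate at shifted divisors; quotient in F_{182929732368991^2}.
Result: e(P',Q') = 169087678495025 + 159189290001796*t.
Raise to 132: e(P,Q) = 111119463686833 + 171074729469139*t in mu_{167}.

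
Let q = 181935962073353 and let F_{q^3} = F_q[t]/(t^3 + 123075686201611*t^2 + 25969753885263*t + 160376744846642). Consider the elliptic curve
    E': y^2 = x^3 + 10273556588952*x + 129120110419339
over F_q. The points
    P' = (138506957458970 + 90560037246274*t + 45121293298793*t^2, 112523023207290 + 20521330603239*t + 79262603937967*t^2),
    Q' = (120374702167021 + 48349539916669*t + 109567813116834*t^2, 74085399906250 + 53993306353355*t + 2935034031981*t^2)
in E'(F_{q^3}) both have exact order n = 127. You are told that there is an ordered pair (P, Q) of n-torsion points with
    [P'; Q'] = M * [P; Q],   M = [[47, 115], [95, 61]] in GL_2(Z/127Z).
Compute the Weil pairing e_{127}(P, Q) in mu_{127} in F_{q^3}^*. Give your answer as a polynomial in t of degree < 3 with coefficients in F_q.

The 127-Weil pairing on E[127] over F_{181935962073353} is alternating-bilinear: e_{127}(P',Q') = e_{127}(P,Q)^det(M).
47*61 - 115*95 = -8058; reduced mod 127: det = 70, inverse 49.
7-bit Miller (1111111) on E'/F_{181935962073353} with a'=10273556588952, b'=129120110419339: accumulate tangent/chord ratios at Q'+S and P'+S'.
The quotient is 125997911492937 + 26544956257378*t + 161607189207814*t^2.
Raise to 49: e(P,Q) = 147274131232563 + 45541792928469*t + 135809021118443*t^2 in mu_{127}.

147274131232563 + 45541792928469*t + 135809021118443*t^2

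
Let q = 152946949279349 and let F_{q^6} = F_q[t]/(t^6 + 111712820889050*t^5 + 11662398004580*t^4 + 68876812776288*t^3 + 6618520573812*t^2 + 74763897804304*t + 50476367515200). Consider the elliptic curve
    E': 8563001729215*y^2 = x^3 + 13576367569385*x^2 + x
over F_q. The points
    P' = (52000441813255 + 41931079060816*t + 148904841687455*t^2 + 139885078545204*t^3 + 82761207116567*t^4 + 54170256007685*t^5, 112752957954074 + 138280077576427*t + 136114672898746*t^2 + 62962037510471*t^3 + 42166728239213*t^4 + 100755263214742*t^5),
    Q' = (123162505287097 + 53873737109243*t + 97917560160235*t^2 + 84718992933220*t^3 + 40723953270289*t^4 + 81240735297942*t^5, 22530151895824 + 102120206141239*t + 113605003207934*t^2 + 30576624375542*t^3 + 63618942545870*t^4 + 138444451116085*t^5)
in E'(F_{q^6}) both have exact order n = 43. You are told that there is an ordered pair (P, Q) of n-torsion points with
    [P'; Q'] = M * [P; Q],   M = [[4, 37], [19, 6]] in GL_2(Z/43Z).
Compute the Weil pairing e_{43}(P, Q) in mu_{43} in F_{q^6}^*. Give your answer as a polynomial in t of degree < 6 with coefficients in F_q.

e_{43} is bilinear + alternating on E[43], so e_{43}(4*P + 37*Q, 19*P + 6*Q) = e_{43}(P,Q)^(4*6-37*19).
Inverting 9 mod 43: 24. Thus e_{43}(P,Q) = e(P',Q')^{24}.
(x,y)|->(66937653100007x+135417083297886,66937653100007y) sends E' to y^2=x^3+32907114067427*x+133780120956711.
Run Miller on y^2=x^3+32907114067427*x+133780120956711 over F_{152946949279349}: ladder 101011 (6 bits); e = f_P(D_Q)/f_Q(D_P).
e_{43}(P',Q') = 26789193212792 + 1955013496325*t + 44034647798273*t^2 + 125003872127011*t^3 + 24082228736206*t^4 + 18150545215107*t^5.
e_{43}(P,Q) = (26789193212792 + 1955013496325*t + 44034647798273*t^2 + 125003872127011*t^3 + 24082228736206*t^4 + 18150545215107*t^5)^{24} = 100064819666516 + 120773838649011*t + 117829678220737*t^2 + 37841307752451*t^3 + 135670479180436*t^4 + 128387731980193*t^5.

100064819666516 + 120773838649011*t + 117829678220737*t^2 + 37841307752451*t^3 + 135670479180436*t^4 + 128387731980193*t^5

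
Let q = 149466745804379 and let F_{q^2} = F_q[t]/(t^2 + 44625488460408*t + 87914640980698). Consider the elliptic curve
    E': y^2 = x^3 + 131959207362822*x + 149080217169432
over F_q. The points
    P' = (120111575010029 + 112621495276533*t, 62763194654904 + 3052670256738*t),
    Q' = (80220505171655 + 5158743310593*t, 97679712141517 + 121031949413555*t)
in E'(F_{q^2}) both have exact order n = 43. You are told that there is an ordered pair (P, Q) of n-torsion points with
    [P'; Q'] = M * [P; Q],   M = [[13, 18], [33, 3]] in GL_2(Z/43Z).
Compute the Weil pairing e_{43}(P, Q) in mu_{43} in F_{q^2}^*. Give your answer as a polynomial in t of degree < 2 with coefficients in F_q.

Alternating bilinearity on E[43] (values in mu_{43} in F_{149466745804379^2}) gives e(P',Q') = e(P,Q)^det(M).
So e_{43}(P,Q) = e_{43}(P',Q')^{11}, since 4*11 = 1 mod 43.
Run Miller on y^2=x^3+131959207362822*x+149080217169432 over F_{149466745804379}: ladder 101011 (6 bits); e = f_P(D_Q)/f_Q(D_P).
So e_{43}(P',Q') = 79842411002584 + 137716449960597*t.
(79842411002584 + 137716449960597*t)^{11} mod (149466745804379,f) = 4206404670347 + 149278218685299*t.

4206404670347 + 149278218685299*t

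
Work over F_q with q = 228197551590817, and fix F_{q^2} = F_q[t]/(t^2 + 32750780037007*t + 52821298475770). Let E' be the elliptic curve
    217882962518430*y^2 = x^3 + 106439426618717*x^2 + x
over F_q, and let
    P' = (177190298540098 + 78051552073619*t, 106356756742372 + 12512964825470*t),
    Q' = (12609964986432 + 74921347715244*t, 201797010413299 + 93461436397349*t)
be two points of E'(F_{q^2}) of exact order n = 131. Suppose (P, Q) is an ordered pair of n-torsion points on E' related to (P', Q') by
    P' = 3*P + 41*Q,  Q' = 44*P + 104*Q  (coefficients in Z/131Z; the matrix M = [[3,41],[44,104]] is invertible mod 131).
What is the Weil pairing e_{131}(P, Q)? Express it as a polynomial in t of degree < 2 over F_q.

e_{131}(aP+bQ,cP+dQ) = e_{131}(P,Q)^(ad-bc); with (a,b,c,d)=(3,41,44,104) this gives the det-131 law.
So e_{131}(P,Q) = e_{131}(P',Q')^{113}, since 80*113 = 1 mod 131.
(x,y)|->(10783251588055x+225602728339791,10783251588055y) sends E' to y^2=x^3+10813861513913*x+183615888716028.
Double-and-add over 10000011: 8-1 doublings, 3-1 additions; each step l_{T,T}/v_{2T} or l_{T,P'}/v at Q'+S for random S.
e_{131}(P',Q') = 218420074737920 + 122311758253126*t.
Raise to 113: e(P,Q) = 227713537433205 + 142310164736961*t in mu_{131}.

227713537433205 + 142310164736961*t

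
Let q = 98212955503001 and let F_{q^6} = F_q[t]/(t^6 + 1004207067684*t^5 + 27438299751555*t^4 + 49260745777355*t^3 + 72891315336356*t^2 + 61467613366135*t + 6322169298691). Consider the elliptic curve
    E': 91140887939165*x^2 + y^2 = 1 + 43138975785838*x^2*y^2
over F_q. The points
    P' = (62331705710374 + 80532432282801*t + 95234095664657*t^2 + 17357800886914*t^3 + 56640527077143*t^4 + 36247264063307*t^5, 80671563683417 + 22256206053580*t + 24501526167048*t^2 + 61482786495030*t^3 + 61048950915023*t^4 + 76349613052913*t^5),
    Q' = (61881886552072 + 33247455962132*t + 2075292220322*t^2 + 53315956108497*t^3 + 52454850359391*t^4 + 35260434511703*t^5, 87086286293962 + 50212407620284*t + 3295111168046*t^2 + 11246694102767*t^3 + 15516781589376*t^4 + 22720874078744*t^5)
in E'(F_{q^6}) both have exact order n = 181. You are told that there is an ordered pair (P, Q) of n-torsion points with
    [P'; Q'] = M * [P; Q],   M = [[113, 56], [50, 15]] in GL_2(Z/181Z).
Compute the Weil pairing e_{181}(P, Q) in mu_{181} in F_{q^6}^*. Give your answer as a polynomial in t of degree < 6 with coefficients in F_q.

e_{181} is bilinear + alternating on E[181], so e_{181}(113*P + 56*Q, 50*P + 15*Q) = e_{181}(P,Q)^(113*15-56*50).
det(M) mod 181 = 162; its inverse in (Z/181)^* is 19 (check: 162*19 mod 181 = 1).
Edwards a_E,d_E -> Montgomery A=38053818880572,B=61142668628258 -> Weierstrass 77207021312042,39552542080815 via alpha=71486455039001,beta=36553716914082.
n = 181 = (10110101)_2 (8 bits, wt 5); accumulate f_{181,P'}(Q'+S)/f_{181,P'}(S) along the 7-step ladder.
f_P(D_Q)/f_Q(D_P) = 69298838645987 + 20192503409734*t + 49488446084515*t^2 + 81707126594024*t^3 + 76519055892083*t^4 + 53919197111168*t^5.
Finally e_{181}(P,Q) = 71196199935589 + 95390579761288*t + 68330007510431*t^2 + 24287630619433*t^3 + 85473168741607*t^4 + 5202786049489*t^5.

71196199935589 + 95390579761288*t + 68330007510431*t^2 + 24287630619433*t^3 + 85473168741607*t^4 + 5202786049489*t^5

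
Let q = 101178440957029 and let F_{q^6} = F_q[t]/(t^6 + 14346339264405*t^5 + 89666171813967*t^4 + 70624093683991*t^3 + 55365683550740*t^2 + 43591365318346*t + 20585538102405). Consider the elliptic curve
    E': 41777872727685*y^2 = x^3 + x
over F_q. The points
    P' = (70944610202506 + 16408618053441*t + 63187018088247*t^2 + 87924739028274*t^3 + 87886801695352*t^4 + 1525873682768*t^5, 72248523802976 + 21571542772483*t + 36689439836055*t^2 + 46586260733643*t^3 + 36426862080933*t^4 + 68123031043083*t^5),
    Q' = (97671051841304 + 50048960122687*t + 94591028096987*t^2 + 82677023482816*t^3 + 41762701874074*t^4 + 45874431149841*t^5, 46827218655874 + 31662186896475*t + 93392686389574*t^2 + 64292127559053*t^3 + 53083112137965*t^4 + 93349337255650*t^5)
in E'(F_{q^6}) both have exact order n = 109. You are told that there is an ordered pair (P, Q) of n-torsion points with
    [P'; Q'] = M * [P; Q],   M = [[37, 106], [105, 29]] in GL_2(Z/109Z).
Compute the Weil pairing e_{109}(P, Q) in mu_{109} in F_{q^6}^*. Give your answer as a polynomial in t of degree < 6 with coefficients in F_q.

e_{109} is bilinear + alternating on E[109], so e_{109}(37*P + 106*Q, 105*P + 29*Q) = e_{109}(P,Q)^(37*29-106*105).
det(M) mod 109 = 80; its inverse in (Z/109)^* is 15 (check: 80*15 mod 109 = 1).
Montgomery->Weierstrass: x_W = 19176072148944*x, y_W=19176072148944*y on F_{101178440957029}; lands on y^2=x^3+84485210165495*x.
Build f_{109,P'} and f_{109,Q'} via the 7-bit ladder of 109=1101101_2; evaluate at shifted divisors; quotient in F_{101178440957029^6}.
e_{109}(P',Q') = 26751161554001 + 63592824253939*t + 39551555278874*t^2 + 61375317372086*t^3 + 15142993281649*t^4 + 22546677276665*t^5.
Finally e_{109}(P,Q) = 67785118963268 + 58577558561166*t + 72704673078127*t^2 + 66235644152851*t^3 + 23498049200918*t^4 + 81248839696419*t^5.

67785118963268 + 58577558561166*t + 72704673078127*t^2 + 66235644152851*t^3 + 23498049200918*t^4 + 81248839696419*t^5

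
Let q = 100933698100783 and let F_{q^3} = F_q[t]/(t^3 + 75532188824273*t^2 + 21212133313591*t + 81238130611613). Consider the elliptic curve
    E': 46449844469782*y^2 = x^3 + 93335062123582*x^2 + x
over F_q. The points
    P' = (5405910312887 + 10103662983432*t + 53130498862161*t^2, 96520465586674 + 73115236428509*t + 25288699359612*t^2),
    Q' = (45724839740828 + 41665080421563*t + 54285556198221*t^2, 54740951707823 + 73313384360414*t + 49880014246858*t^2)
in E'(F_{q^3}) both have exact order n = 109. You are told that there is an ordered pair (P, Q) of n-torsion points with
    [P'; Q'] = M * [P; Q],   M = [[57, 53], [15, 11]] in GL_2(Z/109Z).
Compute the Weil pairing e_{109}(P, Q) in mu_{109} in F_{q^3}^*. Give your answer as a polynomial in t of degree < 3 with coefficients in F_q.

e_{109}(aP+bQ,cP+dQ) = e_{109}(P,Q)^(ad-bc); with (a,b,c,d)=(57,53,15,11) this gives the det-109 law.
det(M) mod 109 = 50; its inverse in (Z/109)^* is 24 (check: 50*24 mod 109 = 1).
(x,y)|->(47302509224310x+34213378312365,47302509224310y) sends E' to y^2=x^3+100346087510466*x+49462308797974.
7-bit Miller (1101101) on E'/F_{100933698100783} with a'=100346087510466, b'=49462308797974: accumulate tangent/chord ratios at Q'+S and P'+S'.
Result: e(P',Q') = 35915756592218 + 85140490497049*t + 55533188902862*t^2.
Hence e(P,Q) = 49070464774797 + 64390781492544*t + 69024696179460*t^2 in F_{100933698100783^3}^*.

49070464774797 + 64390781492544*t + 69024696179460*t^2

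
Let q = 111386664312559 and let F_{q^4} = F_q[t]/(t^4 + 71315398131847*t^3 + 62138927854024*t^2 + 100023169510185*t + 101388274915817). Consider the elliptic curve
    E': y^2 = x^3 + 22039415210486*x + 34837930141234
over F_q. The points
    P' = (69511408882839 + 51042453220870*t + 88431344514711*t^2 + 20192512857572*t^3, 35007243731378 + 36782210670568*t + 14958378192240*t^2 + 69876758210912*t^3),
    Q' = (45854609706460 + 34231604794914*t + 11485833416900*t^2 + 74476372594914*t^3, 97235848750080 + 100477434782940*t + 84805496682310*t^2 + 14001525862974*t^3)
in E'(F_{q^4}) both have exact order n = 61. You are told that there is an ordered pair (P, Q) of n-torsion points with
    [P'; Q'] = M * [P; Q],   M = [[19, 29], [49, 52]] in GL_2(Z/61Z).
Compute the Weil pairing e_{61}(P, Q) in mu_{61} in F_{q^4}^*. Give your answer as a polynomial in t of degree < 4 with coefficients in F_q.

24357294690852 + 2998886032680*t + 33550786424154*t^2 + 6851868613446*t^3

The 61-Weil pairing on E[61] over F_{111386664312559} is alternating-bilinear: e_{61}(P',Q') = e_{61}(P,Q)^det(M).
det M = 19*52 - 29*49 = -433 = 55 (mod 61); 55^{-1} = 10 (mod 61).
Build f_{61,P'} and f_{61,Q'} via the 6-bit ladder of 61=111101_2; evaluate at shifted divisors; quotient in F_{111386664312559^4}.
Result: e(P',Q') = 108490600827023 + 72436618482802*t + 46632416262621*t^2 + 14562327384659*t^3.
Hence e(P,Q) = 24357294690852 + 2998886032680*t + 33550786424154*t^2 + 6851868613446*t^3 in F_{111386664312559^4}^*.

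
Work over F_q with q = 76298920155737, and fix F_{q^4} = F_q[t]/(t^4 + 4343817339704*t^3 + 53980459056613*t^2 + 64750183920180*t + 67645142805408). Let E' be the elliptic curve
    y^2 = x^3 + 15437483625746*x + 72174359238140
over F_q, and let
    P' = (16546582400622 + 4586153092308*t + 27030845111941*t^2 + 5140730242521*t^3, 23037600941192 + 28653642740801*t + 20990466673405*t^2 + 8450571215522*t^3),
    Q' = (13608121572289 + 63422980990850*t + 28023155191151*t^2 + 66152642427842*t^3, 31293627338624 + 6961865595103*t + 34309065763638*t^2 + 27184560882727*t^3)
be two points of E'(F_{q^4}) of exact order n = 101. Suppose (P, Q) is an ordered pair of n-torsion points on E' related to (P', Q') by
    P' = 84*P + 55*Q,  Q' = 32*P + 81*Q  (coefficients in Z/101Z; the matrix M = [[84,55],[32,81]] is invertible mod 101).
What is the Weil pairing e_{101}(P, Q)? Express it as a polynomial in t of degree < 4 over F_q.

Under M = [[84,55],[32,81]] in GL_2(Z/101), e_{101}(P',Q') = e_{101}(P,Q)^(84*81-55*32 mod 101).
Hence e(P,Q) = e(P',Q')^{84} where 84 = 95^{-1} mod 101.
n = 101 = (1100101)_2 (7 bits, wt 4); accumulate f_{101,P'}(Q'+S)/f_{101,P'}(S) along the 6-step ladder.
So e_{101}(P',Q') = 37590490025192 + 33746359163676*t + 17477929432038*t^2 + 30690664909719*t^3.
Hence e(P,Q) = 63931205248658 + 74948420520560*t + 25625790232854*t^2 + 26579805336281*t^3 in F_{76298920155737^4}^*.

63931205248658 + 74948420520560*t + 25625790232854*t^2 + 26579805336281*t^3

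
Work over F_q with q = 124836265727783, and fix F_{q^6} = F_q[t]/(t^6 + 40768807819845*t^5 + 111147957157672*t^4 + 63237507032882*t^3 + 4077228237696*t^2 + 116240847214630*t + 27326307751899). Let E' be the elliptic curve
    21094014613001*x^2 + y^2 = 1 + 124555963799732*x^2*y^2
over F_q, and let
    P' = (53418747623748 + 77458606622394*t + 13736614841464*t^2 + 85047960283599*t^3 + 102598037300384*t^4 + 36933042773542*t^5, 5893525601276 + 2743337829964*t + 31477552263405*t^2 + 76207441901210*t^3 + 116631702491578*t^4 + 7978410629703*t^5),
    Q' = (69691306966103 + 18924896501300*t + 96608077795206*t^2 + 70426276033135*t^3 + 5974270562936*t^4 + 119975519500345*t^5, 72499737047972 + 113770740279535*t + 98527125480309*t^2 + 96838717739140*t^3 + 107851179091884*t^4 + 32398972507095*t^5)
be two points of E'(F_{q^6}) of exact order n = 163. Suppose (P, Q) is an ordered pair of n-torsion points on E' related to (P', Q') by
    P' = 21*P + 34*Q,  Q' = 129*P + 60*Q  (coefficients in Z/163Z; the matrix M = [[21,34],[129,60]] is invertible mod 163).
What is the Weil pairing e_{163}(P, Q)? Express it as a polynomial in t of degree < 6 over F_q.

The 163-Weil pairing on E[163] over F_{124836265727783} is alternating-bilinear: e_{163}(P',Q') = e_{163}(P,Q)^det(M).
det(M) mod 163 = 134; its inverse in (Z/163)^* is 118 (check: 134*118 mod 163 = 1).
Map (x,y)_Ed via u=(1+y)/(1-y), v=(1+y)/((1-y)x) to Montgomery A=63874496187497,B=41096183647654; then to (a',b')=(86265971624337,86192821163934).
Double-and-add over 10100011: 8-1 doublings, 4-1 additions; each step l_{T,T}/v_{2T} or l_{T,P'}/v at Q'+S for random S.
f_P(D_Q)/f_Q(D_P) = 62180952619017 + 39134046464943*t + 104096180232539*t^2 + 116566639799085*t^3 + 65893769151575*t^4 + 51083367566278*t^5.
e_{163}(P,Q) = (62180952619017 + 39134046464943*t + 104096180232539*t^2 + 116566639799085*t^3 + 65893769151575*t^4 + 51083367566278*t^5)^{118} = 40121382999671 + 63009751668187*t + 114909254832372*t^2 + 115434740078925*t^3 + 114852156110384*t^4 + 37114619139823*t^5.

40121382999671 + 63009751668187*t + 114909254832372*t^2 + 115434740078925*t^3 + 114852156110384*t^4 + 37114619139823*t^5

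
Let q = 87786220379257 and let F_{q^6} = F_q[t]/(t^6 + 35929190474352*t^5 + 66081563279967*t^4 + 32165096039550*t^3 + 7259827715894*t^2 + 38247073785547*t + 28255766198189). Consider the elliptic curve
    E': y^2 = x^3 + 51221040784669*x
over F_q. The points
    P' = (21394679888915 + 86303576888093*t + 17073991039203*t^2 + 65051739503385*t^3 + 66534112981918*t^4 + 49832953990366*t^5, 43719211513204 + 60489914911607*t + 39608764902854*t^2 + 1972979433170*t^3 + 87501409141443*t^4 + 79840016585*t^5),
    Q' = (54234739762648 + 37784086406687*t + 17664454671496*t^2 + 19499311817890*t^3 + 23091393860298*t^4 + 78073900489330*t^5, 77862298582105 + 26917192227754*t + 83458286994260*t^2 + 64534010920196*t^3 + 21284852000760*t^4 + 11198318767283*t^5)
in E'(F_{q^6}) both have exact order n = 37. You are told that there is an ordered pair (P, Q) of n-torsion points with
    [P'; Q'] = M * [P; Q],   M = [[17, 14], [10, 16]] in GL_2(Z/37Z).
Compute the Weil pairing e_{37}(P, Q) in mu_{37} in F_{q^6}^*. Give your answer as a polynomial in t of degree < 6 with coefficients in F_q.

e_{37} is bilinear + alternating on E[37], so e_{37}(17*P + 14*Q, 10*P + 16*Q) = e_{37}(P,Q)^(17*16-14*10).
det M = 17*16 - 14*10 = 132 = 21 (mod 37); 21^{-1} = 30 (mod 37).
n = 37 = (100101)_2 (6 bits, wt 3); accumulate f_{37,P'}(Q'+S)/f_{37,P'}(S) along the 5-step ladder.
Result: e(P',Q') = 30885040488011 + 67912959868502*t + 82628040888043*t^2 + 26638042267905*t^3 + 41927086368793*t^4 + 58309607599440*t^5.
(30885040488011 + 67912959868502*t + 82628040888043*t^2 + 26638042267905*t^3 + 41927086368793*t^4 + 58309607599440*t^5)^{30} mod (87786220379257,f) = 47200712379461 + 33301600032959*t + 41386938522808*t^2 + 65378436128333*t^3 + 28997032733566*t^4 + 48738651294992*t^5.

47200712379461 + 33301600032959*t + 41386938522808*t^2 + 65378436128333*t^3 + 28997032733566*t^4 + 48738651294992*t^5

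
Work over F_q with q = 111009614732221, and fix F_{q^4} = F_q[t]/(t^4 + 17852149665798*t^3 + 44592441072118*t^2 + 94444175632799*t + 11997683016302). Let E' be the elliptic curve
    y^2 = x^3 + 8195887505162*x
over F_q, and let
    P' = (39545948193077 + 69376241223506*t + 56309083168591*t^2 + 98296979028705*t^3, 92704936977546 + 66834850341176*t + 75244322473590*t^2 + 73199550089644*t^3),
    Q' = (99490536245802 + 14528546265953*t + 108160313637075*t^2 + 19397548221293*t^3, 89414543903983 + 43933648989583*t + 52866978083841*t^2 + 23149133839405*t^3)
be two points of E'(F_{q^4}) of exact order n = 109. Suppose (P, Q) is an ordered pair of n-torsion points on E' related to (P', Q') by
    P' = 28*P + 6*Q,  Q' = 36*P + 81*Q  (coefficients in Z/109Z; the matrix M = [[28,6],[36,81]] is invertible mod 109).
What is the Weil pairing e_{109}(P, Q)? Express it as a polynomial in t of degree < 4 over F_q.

Since e_{109}(P,P)=e_{109}(Q,Q)=1 and e_{109}(Q,P)=e_{109}(P,Q)^{-1}, expanding e_{109}(28*P + 6*Q,36*P + 81*Q) leaves e(P,Q)^det(M).
So e_{109}(P,Q) = e_{109}(P',Q')^{86}, since 90*86 = 1 mod 109.
Double-and-add over 1101101: 7-1 doublings, 5-1 additions; each step l_{T,T}/v_{2T} or l_{T,P'}/v at Q'+S for random S.
f_P(D_Q)/f_Q(D_P) = 54847301840426 + 36392356950980*t + 42428724295469*t^2 + 83901327858877*t^3.
Raise to 86: e(P,Q) = 93093348296768 + 1434533613465*t + 91501505733104*t^2 + 53255205446942*t^3 in mu_{109}.

93093348296768 + 1434533613465*t + 91501505733104*t^2 + 53255205446942*t^3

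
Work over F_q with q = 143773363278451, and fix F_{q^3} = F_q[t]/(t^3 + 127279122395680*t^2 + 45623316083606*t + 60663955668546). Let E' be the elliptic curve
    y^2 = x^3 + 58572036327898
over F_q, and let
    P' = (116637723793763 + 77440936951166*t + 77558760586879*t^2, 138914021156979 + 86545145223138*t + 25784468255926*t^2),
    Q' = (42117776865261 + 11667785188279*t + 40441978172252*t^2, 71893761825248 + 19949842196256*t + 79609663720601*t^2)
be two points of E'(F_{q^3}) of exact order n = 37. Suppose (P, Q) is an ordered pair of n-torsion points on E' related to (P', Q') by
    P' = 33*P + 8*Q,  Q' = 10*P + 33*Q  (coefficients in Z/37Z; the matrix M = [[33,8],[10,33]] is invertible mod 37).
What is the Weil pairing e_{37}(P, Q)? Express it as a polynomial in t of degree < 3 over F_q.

e_{37} is bilinear + alternating on E[37], so e_{37}(33*P + 8*Q, 10*P + 33*Q) = e_{37}(P,Q)^(33*33-8*10).
So e_{37}(P,Q) = e_{37}(P',Q')^{26}, since 10*26 = 1 mod 37.
Double-and-add over 100101: 6-1 doublings, 3-1 additions; each step l_{T,T}/v_{2T} or l_{T,P'}/v at Q'+S for random S.
Miller gives e_{37}(P',Q') = 123392981264227 + 7021398785840*t + 124438518486575*t^2 in F_{143773363278451^3}.
(123392981264227 + 7021398785840*t + 124438518486575*t^2)^{26} mod (143773363278451,f) = 38173018750164 + 91541365116692*t + 132099662357819*t^2.

38173018750164 + 91541365116692*t + 132099662357819*t^2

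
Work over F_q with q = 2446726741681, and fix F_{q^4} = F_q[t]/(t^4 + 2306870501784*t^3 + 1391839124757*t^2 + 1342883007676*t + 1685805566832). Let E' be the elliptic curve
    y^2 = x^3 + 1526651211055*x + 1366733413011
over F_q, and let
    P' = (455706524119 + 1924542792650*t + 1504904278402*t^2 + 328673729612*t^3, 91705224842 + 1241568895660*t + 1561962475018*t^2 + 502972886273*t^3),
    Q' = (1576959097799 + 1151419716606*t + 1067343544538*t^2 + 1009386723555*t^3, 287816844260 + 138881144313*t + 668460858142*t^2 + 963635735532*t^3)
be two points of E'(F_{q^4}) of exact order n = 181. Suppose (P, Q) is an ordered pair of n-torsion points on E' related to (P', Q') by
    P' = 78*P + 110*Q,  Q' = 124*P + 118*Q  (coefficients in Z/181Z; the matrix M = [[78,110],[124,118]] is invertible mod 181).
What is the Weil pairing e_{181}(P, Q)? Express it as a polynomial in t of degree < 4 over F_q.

1382658414434 + 2050446698493*t + 639913598350*t^2 + 2084306459252*t^3

The 181-Weil pairing on E[181] over F_{2446726741681} is alternating-bilinear: e_{181}(P',Q') = e_{181}(P,Q)^det(M).
Inverting 89 mod 181: 120. Thus e_{181}(P,Q) = e(P',Q')^{120}.
Build f_{181,P'} and f_{181,Q'} via the 8-bit ladder of 181=10110101_2; evaluate at shifted divisors; quotient in F_{2446726741681^4}.
f_P(D_Q)/f_Q(D_P) = 2003515395584 + 1851899033039*t + 1158281710182*t^2 + 1455917024721*t^3.
Finally e_{181}(P,Q) = 1382658414434 + 2050446698493*t + 639913598350*t^2 + 2084306459252*t^3.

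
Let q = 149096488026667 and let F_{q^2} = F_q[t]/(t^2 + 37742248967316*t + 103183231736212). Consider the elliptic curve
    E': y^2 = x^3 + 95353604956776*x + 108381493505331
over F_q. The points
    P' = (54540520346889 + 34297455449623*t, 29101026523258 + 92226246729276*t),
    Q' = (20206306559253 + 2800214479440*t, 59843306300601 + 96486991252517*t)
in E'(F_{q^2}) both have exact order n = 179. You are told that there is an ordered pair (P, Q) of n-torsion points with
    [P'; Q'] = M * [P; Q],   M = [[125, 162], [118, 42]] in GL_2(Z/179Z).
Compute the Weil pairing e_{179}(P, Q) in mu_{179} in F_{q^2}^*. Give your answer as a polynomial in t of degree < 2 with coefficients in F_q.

e_{179}(aP+bQ,cP+dQ) = e_{179}(P,Q)^(ad-bc); with (a,b,c,d)=(125,162,118,42) this gives the det-179 law.
125*42 - 162*118 = -13866; reduced mod 179: det = 96, inverse 69.
Build f_{179,P'} and f_{179,Q'} via the 8-bit ladder of 179=10110011_2; evaluate at shifted divisors; quotient in F_{149096488026667^2}.
Miller gives e_{179}(P',Q') = 3744340549168 + 146170188810125*t in F_{149096488026667^2}.
Raise to 69: e(P,Q) = 58502444403784 + 83950838796053*t in mu_{179}.

58502444403784 + 83950838796053*t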